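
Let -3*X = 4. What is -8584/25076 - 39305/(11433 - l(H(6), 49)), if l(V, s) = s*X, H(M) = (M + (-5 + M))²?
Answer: -162647081/43249831 ≈ -3.7606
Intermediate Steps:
H(M) = (-5 + 2*M)²
X = -4/3 (X = -⅓*4 = -4/3 ≈ -1.3333)
l(V, s) = -4*s/3 (l(V, s) = s*(-4/3) = -4*s/3)
-8584/25076 - 39305/(11433 - l(H(6), 49)) = -8584/25076 - 39305/(11433 - (-4)*49/3) = -8584*1/25076 - 39305/(11433 - 1*(-196/3)) = -2146/6269 - 39305/(11433 + 196/3) = -2146/6269 - 39305/34495/3 = -2146/6269 - 39305*3/34495 = -2146/6269 - 23583/6899 = -162647081/43249831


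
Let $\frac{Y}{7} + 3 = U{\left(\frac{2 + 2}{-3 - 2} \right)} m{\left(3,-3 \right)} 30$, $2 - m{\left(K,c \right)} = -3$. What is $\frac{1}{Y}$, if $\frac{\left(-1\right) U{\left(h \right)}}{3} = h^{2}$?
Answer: $- \frac{1}{2037} \approx -0.00049092$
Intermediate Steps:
$m{\left(K,c \right)} = 5$ ($m{\left(K,c \right)} = 2 - -3 = 2 + 3 = 5$)
$U{\left(h \right)} = - 3 h^{2}$
$Y = -2037$ ($Y = -21 + 7 - 3 \left(\frac{2 + 2}{-3 - 2}\right)^{2} \cdot 5 \cdot 30 = -21 + 7 - 3 \left(\frac{4}{-5}\right)^{2} \cdot 5 \cdot 30 = -21 + 7 - 3 \left(4 \left(- \frac{1}{5}\right)\right)^{2} \cdot 5 \cdot 30 = -21 + 7 - 3 \left(- \frac{4}{5}\right)^{2} \cdot 5 \cdot 30 = -21 + 7 \left(-3\right) \frac{16}{25} \cdot 5 \cdot 30 = -21 + 7 \left(- \frac{48}{25}\right) 5 \cdot 30 = -21 + 7 \left(\left(- \frac{48}{5}\right) 30\right) = -21 + 7 \left(-288\right) = -21 - 2016 = -2037$)
$\frac{1}{Y} = \frac{1}{-2037} = - \frac{1}{2037}$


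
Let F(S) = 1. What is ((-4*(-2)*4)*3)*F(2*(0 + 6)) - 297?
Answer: -201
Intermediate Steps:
((-4*(-2)*4)*3)*F(2*(0 + 6)) - 297 = ((-4*(-2)*4)*3)*1 - 297 = ((8*4)*3)*1 - 297 = (32*3)*1 - 297 = 96*1 - 297 = 96 - 297 = -201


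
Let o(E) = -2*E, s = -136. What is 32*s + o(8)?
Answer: -4368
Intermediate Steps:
32*s + o(8) = 32*(-136) - 2*8 = -4352 - 16 = -4368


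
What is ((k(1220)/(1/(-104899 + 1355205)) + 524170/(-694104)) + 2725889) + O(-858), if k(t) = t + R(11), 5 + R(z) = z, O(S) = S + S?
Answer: 532932818066023/347052 ≈ 1.5356e+9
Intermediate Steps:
O(S) = 2*S
R(z) = -5 + z
k(t) = 6 + t (k(t) = t + (-5 + 11) = t + 6 = 6 + t)
((k(1220)/(1/(-104899 + 1355205)) + 524170/(-694104)) + 2725889) + O(-858) = (((6 + 1220)/(1/(-104899 + 1355205)) + 524170/(-694104)) + 2725889) + 2*(-858) = ((1226/(1/1250306) + 524170*(-1/694104)) + 2725889) - 1716 = ((1226/(1/1250306) - 262085/347052) + 2725889) - 1716 = ((1226*1250306 - 262085/347052) + 2725889) - 1716 = ((1532875156 - 262085/347052) + 2725889) - 1716 = (531987388378027/347052 + 2725889) - 1716 = 532933413607255/347052 - 1716 = 532932818066023/347052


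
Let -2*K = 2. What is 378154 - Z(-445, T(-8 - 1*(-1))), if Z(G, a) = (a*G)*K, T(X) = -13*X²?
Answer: 661619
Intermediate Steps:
K = -1 (K = -½*2 = -1)
Z(G, a) = -G*a (Z(G, a) = (a*G)*(-1) = (G*a)*(-1) = -G*a)
378154 - Z(-445, T(-8 - 1*(-1))) = 378154 - (-1)*(-445)*(-13*(-8 - 1*(-1))²) = 378154 - (-1)*(-445)*(-13*(-8 + 1)²) = 378154 - (-1)*(-445)*(-13*(-7)²) = 378154 - (-1)*(-445)*(-13*49) = 378154 - (-1)*(-445)*(-637) = 378154 - 1*(-283465) = 378154 + 283465 = 661619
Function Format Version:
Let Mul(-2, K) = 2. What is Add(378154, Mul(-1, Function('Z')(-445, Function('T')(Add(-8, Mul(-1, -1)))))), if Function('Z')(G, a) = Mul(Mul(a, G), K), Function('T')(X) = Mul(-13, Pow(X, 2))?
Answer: 661619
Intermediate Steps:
K = -1 (K = Mul(Rational(-1, 2), 2) = -1)
Function('Z')(G, a) = Mul(-1, G, a) (Function('Z')(G, a) = Mul(Mul(a, G), -1) = Mul(Mul(G, a), -1) = Mul(-1, G, a))
Add(378154, Mul(-1, Function('Z')(-445, Function('T')(Add(-8, Mul(-1, -1)))))) = Add(378154, Mul(-1, Mul(-1, -445, Mul(-13, Pow(Add(-8, Mul(-1, -1)), 2))))) = Add(378154, Mul(-1, Mul(-1, -445, Mul(-13, Pow(Add(-8, 1), 2))))) = Add(378154, Mul(-1, Mul(-1, -445, Mul(-13, Pow(-7, 2))))) = Add(378154, Mul(-1, Mul(-1, -445, Mul(-13, 49)))) = Add(378154, Mul(-1, Mul(-1, -445, -637))) = Add(378154, Mul(-1, -283465)) = Add(378154, 283465) = 661619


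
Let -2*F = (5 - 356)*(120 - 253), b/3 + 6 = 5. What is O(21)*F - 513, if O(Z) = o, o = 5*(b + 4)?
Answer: -234441/2 ≈ -1.1722e+5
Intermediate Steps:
b = -3 (b = -18 + 3*5 = -18 + 15 = -3)
o = 5 (o = 5*(-3 + 4) = 5*1 = 5)
F = -46683/2 (F = -(5 - 356)*(120 - 253)/2 = -(-351)*(-133)/2 = -1/2*46683 = -46683/2 ≈ -23342.)
O(Z) = 5
O(21)*F - 513 = 5*(-46683/2) - 513 = -233415/2 - 513 = -234441/2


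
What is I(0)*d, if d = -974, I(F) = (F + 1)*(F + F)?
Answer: 0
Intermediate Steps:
I(F) = 2*F*(1 + F) (I(F) = (1 + F)*(2*F) = 2*F*(1 + F))
I(0)*d = (2*0*(1 + 0))*(-974) = (2*0*1)*(-974) = 0*(-974) = 0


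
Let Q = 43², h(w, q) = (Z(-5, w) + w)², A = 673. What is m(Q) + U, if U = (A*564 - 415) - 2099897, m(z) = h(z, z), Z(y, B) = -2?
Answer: 1690669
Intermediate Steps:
h(w, q) = (-2 + w)²
Q = 1849
m(z) = (-2 + z)²
U = -1720740 (U = (673*564 - 415) - 2099897 = (379572 - 415) - 2099897 = 379157 - 2099897 = -1720740)
m(Q) + U = (-2 + 1849)² - 1720740 = 1847² - 1720740 = 3411409 - 1720740 = 1690669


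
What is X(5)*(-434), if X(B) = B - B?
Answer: 0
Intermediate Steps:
X(B) = 0
X(5)*(-434) = 0*(-434) = 0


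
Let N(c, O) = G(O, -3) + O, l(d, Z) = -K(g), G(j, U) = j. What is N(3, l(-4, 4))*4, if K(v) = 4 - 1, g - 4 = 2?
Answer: -24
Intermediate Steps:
g = 6 (g = 4 + 2 = 6)
K(v) = 3
l(d, Z) = -3 (l(d, Z) = -1*3 = -3)
N(c, O) = 2*O (N(c, O) = O + O = 2*O)
N(3, l(-4, 4))*4 = (2*(-3))*4 = -6*4 = -24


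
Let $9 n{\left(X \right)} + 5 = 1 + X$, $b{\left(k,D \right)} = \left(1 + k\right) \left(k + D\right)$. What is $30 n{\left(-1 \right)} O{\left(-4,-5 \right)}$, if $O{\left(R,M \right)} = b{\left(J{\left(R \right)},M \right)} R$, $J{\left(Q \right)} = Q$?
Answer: $1800$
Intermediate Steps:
$b{\left(k,D \right)} = \left(1 + k\right) \left(D + k\right)$
$O{\left(R,M \right)} = R \left(M + R + R^{2} + M R\right)$ ($O{\left(R,M \right)} = \left(M + R + R^{2} + M R\right) R = R \left(M + R + R^{2} + M R\right)$)
$n{\left(X \right)} = - \frac{4}{9} + \frac{X}{9}$ ($n{\left(X \right)} = - \frac{5}{9} + \frac{1 + X}{9} = - \frac{5}{9} + \left(\frac{1}{9} + \frac{X}{9}\right) = - \frac{4}{9} + \frac{X}{9}$)
$30 n{\left(-1 \right)} O{\left(-4,-5 \right)} = 30 \left(- \frac{4}{9} + \frac{1}{9} \left(-1\right)\right) \left(- 4 \left(-5 - 4 + \left(-4\right)^{2} - -20\right)\right) = 30 \left(- \frac{4}{9} - \frac{1}{9}\right) \left(- 4 \left(-5 - 4 + 16 + 20\right)\right) = 30 \left(- \frac{5}{9}\right) \left(\left(-4\right) 27\right) = \left(- \frac{50}{3}\right) \left(-108\right) = 1800$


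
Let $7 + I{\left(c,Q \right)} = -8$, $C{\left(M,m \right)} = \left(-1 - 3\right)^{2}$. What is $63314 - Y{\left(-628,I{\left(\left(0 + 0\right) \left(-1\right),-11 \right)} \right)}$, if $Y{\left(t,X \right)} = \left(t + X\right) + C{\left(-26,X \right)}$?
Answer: $63941$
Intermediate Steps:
$C{\left(M,m \right)} = 16$ ($C{\left(M,m \right)} = \left(-4\right)^{2} = 16$)
$I{\left(c,Q \right)} = -15$ ($I{\left(c,Q \right)} = -7 - 8 = -15$)
$Y{\left(t,X \right)} = 16 + X + t$ ($Y{\left(t,X \right)} = \left(t + X\right) + 16 = \left(X + t\right) + 16 = 16 + X + t$)
$63314 - Y{\left(-628,I{\left(\left(0 + 0\right) \left(-1\right),-11 \right)} \right)} = 63314 - \left(16 - 15 - 628\right) = 63314 - -627 = 63314 + 627 = 63941$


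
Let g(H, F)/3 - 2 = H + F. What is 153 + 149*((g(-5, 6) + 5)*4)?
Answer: 8497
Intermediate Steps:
g(H, F) = 6 + 3*F + 3*H (g(H, F) = 6 + 3*(H + F) = 6 + 3*(F + H) = 6 + (3*F + 3*H) = 6 + 3*F + 3*H)
153 + 149*((g(-5, 6) + 5)*4) = 153 + 149*(((6 + 3*6 + 3*(-5)) + 5)*4) = 153 + 149*(((6 + 18 - 15) + 5)*4) = 153 + 149*((9 + 5)*4) = 153 + 149*(14*4) = 153 + 149*56 = 153 + 8344 = 8497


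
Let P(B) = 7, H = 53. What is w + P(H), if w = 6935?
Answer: 6942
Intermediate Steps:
w + P(H) = 6935 + 7 = 6942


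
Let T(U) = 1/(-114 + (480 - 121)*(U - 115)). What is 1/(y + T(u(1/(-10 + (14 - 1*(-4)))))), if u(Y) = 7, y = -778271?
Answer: -38886/30263846107 ≈ -1.2849e-6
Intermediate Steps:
T(U) = 1/(-41399 + 359*U) (T(U) = 1/(-114 + 359*(-115 + U)) = 1/(-114 + (-41285 + 359*U)) = 1/(-41399 + 359*U))
1/(y + T(u(1/(-10 + (14 - 1*(-4)))))) = 1/(-778271 + 1/(-41399 + 359*7)) = 1/(-778271 + 1/(-41399 + 2513)) = 1/(-778271 + 1/(-38886)) = 1/(-778271 - 1/38886) = 1/(-30263846107/38886) = -38886/30263846107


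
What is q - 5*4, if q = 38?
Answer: 18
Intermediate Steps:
q - 5*4 = 38 - 5*4 = 38 - 20 = 18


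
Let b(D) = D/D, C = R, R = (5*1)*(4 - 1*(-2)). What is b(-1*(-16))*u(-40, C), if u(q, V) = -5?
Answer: -5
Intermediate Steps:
R = 30 (R = 5*(4 + 2) = 5*6 = 30)
C = 30
b(D) = 1
b(-1*(-16))*u(-40, C) = 1*(-5) = -5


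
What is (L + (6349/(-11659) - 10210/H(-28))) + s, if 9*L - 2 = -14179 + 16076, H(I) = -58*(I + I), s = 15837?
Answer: 303786468397/18934216 ≈ 16044.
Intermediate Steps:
H(I) = -116*I
L = 211 (L = 2/9 + (-14179 + 16076)/9 = 2/9 + (⅑)*1897 = 2/9 + 1897/9 = 211)
(L + (6349/(-11659) - 10210/H(-28))) + s = (211 + (6349/(-11659) - 10210/((-116*(-28))))) + 15837 = (211 + (6349*(-1/11659) - 10210/3248)) + 15837 = (211 + (-6349/11659 - 10210*1/3248)) + 15837 = (211 + (-6349/11659 - 5105/1624)) + 15837 = (211 - 69829971/18934216) + 15837 = 3925289605/18934216 + 15837 = 303786468397/18934216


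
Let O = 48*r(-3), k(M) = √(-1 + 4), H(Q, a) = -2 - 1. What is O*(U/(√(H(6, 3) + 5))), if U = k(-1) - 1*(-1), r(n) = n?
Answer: -72*√2 - 72*√6 ≈ -278.19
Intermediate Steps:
H(Q, a) = -3
k(M) = √3
U = 1 + √3 (U = √3 - 1*(-1) = √3 + 1 = 1 + √3 ≈ 2.7321)
O = -144 (O = 48*(-3) = -144)
O*(U/(√(H(6, 3) + 5))) = -144*(1 + √3)/(√(-3 + 5)) = -144*(1 + √3)/(√2) = -144*(1 + √3)*√2/2 = -72*√2*(1 + √3)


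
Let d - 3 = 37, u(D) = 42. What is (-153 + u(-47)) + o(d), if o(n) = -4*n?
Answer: -271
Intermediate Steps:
d = 40 (d = 3 + 37 = 40)
(-153 + u(-47)) + o(d) = (-153 + 42) - 4*40 = -111 - 160 = -271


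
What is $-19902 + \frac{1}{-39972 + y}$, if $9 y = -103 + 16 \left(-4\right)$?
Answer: $- \frac{7163028339}{359915} \approx -19902.0$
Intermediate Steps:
$y = - \frac{167}{9}$ ($y = \frac{-103 + 16 \left(-4\right)}{9} = \frac{-103 - 64}{9} = \frac{1}{9} \left(-167\right) = - \frac{167}{9} \approx -18.556$)
$-19902 + \frac{1}{-39972 + y} = -19902 + \frac{1}{-39972 - \frac{167}{9}} = -19902 + \frac{1}{- \frac{359915}{9}} = -19902 - \frac{9}{359915} = - \frac{7163028339}{359915}$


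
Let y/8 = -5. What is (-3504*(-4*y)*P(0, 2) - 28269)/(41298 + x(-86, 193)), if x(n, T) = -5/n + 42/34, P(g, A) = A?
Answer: -1680640638/60379567 ≈ -27.835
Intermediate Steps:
y = -40 (y = 8*(-5) = -40)
x(n, T) = 21/17 - 5/n (x(n, T) = -5/n + 42*(1/34) = -5/n + 21/17 = 21/17 - 5/n)
(-3504*(-4*y)*P(0, 2) - 28269)/(41298 + x(-86, 193)) = (-3504*(-4*(-40))*2 - 28269)/(41298 + (21/17 - 5/(-86))) = (-560640*2 - 28269)/(41298 + (21/17 - 5*(-1/86))) = (-3504*320 - 28269)/(41298 + (21/17 + 5/86)) = (-1121280 - 28269)/(41298 + 1891/1462) = -1149549/60379567/1462 = -1149549*1462/60379567 = -1680640638/60379567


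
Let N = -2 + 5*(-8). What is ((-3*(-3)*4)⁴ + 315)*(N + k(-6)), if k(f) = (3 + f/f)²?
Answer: -43678206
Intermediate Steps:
k(f) = 16 (k(f) = (3 + 1)² = 4² = 16)
N = -42 (N = -2 - 40 = -42)
((-3*(-3)*4)⁴ + 315)*(N + k(-6)) = ((-3*(-3)*4)⁴ + 315)*(-42 + 16) = ((9*4)⁴ + 315)*(-26) = (36⁴ + 315)*(-26) = (1679616 + 315)*(-26) = 1679931*(-26) = -43678206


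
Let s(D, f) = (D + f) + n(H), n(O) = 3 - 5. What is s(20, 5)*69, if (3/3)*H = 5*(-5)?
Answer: 1587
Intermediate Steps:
H = -25 (H = 5*(-5) = -25)
n(O) = -2
s(D, f) = -2 + D + f (s(D, f) = (D + f) - 2 = -2 + D + f)
s(20, 5)*69 = (-2 + 20 + 5)*69 = 23*69 = 1587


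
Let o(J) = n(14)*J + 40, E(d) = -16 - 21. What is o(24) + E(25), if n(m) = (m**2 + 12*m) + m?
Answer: 9075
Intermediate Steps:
n(m) = m**2 + 13*m
E(d) = -37
o(J) = 40 + 378*J (o(J) = (14*(13 + 14))*J + 40 = (14*27)*J + 40 = 378*J + 40 = 40 + 378*J)
o(24) + E(25) = (40 + 378*24) - 37 = (40 + 9072) - 37 = 9112 - 37 = 9075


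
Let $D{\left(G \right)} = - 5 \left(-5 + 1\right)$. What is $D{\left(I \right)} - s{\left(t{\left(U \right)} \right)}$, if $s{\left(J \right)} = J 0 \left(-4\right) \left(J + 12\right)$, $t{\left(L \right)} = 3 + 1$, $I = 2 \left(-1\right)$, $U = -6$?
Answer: $20$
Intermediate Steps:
$I = -2$
$D{\left(G \right)} = 20$ ($D{\left(G \right)} = \left(-5\right) \left(-4\right) = 20$)
$t{\left(L \right)} = 4$
$s{\left(J \right)} = 0$ ($s{\left(J \right)} = 0 \left(-4\right) \left(12 + J\right) = 0 \left(12 + J\right) = 0$)
$D{\left(I \right)} - s{\left(t{\left(U \right)} \right)} = 20 - 0 = 20 + 0 = 20$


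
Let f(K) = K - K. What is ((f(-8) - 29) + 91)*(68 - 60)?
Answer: 496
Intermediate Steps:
f(K) = 0
((f(-8) - 29) + 91)*(68 - 60) = ((0 - 29) + 91)*(68 - 60) = (-29 + 91)*8 = 62*8 = 496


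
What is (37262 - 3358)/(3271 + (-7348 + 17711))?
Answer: 16952/6817 ≈ 2.4867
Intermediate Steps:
(37262 - 3358)/(3271 + (-7348 + 17711)) = 33904/(3271 + 10363) = 33904/13634 = 33904*(1/13634) = 16952/6817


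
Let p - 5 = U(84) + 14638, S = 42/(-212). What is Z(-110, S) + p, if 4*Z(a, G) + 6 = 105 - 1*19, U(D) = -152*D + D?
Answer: 1979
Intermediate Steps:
U(D) = -151*D
S = -21/106 (S = 42*(-1/212) = -21/106 ≈ -0.19811)
Z(a, G) = 20 (Z(a, G) = -3/2 + (105 - 1*19)/4 = -3/2 + (105 - 19)/4 = -3/2 + (1/4)*86 = -3/2 + 43/2 = 20)
p = 1959 (p = 5 + (-151*84 + 14638) = 5 + (-12684 + 14638) = 5 + 1954 = 1959)
Z(-110, S) + p = 20 + 1959 = 1979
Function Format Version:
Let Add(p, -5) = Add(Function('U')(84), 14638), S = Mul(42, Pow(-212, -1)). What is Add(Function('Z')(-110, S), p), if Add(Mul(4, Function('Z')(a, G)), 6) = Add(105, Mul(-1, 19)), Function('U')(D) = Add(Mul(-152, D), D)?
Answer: 1979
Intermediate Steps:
Function('U')(D) = Mul(-151, D)
S = Rational(-21, 106) (S = Mul(42, Rational(-1, 212)) = Rational(-21, 106) ≈ -0.19811)
Function('Z')(a, G) = 20 (Function('Z')(a, G) = Add(Rational(-3, 2), Mul(Rational(1, 4), Add(105, Mul(-1, 19)))) = Add(Rational(-3, 2), Mul(Rational(1, 4), Add(105, -19))) = Add(Rational(-3, 2), Mul(Rational(1, 4), 86)) = Add(Rational(-3, 2), Rational(43, 2)) = 20)
p = 1959 (p = Add(5, Add(Mul(-151, 84), 14638)) = Add(5, Add(-12684, 14638)) = Add(5, 1954) = 1959)
Add(Function('Z')(-110, S), p) = Add(20, 1959) = 1979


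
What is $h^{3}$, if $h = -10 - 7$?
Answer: $-4913$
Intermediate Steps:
$h = -17$ ($h = -10 - 7 = -17$)
$h^{3} = \left(-17\right)^{3} = -4913$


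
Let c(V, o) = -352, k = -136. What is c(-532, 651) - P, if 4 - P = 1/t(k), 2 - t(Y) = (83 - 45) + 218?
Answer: -90425/254 ≈ -356.00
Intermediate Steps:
t(Y) = -254 (t(Y) = 2 - ((83 - 45) + 218) = 2 - (38 + 218) = 2 - 1*256 = 2 - 256 = -254)
P = 1017/254 (P = 4 - 1/(-254) = 4 - 1*(-1/254) = 4 + 1/254 = 1017/254 ≈ 4.0039)
c(-532, 651) - P = -352 - 1*1017/254 = -352 - 1017/254 = -90425/254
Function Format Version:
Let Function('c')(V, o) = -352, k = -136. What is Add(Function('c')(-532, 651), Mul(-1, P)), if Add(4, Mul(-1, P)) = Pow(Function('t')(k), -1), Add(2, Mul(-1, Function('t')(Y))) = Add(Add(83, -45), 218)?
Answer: Rational(-90425, 254) ≈ -356.00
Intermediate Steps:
Function('t')(Y) = -254 (Function('t')(Y) = Add(2, Mul(-1, Add(Add(83, -45), 218))) = Add(2, Mul(-1, Add(38, 218))) = Add(2, Mul(-1, 256)) = Add(2, -256) = -254)
P = Rational(1017, 254) (P = Add(4, Mul(-1, Pow(-254, -1))) = Add(4, Mul(-1, Rational(-1, 254))) = Add(4, Rational(1, 254)) = Rational(1017, 254) ≈ 4.0039)
Add(Function('c')(-532, 651), Mul(-1, P)) = Add(-352, Mul(-1, Rational(1017, 254))) = Add(-352, Rational(-1017, 254)) = Rational(-90425, 254)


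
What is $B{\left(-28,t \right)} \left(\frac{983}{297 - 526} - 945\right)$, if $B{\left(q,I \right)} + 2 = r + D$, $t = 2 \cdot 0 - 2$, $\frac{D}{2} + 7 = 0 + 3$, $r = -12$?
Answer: $\frac{4782536}{229} \approx 20884.0$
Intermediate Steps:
$D = -8$ ($D = -14 + 2 \left(0 + 3\right) = -14 + 2 \cdot 3 = -14 + 6 = -8$)
$t = -2$ ($t = 0 - 2 = -2$)
$B{\left(q,I \right)} = -22$ ($B{\left(q,I \right)} = -2 - 20 = -22$)
$B{\left(-28,t \right)} \left(\frac{983}{297 - 526} - 945\right) = - 22 \left(\frac{983}{297 - 526} - 945\right) = - 22 \left(\frac{983}{-229} - 945\right) = - 22 \left(983 \left(- \frac{1}{229}\right) - 945\right) = - 22 \left(- \frac{983}{229} - 945\right) = \left(-22\right) \left(- \frac{217388}{229}\right) = \frac{4782536}{229}$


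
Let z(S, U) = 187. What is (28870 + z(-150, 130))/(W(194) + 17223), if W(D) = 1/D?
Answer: 5637058/3341263 ≈ 1.6871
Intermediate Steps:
(28870 + z(-150, 130))/(W(194) + 17223) = (28870 + 187)/(1/194 + 17223) = 29057/(1/194 + 17223) = 29057/(3341263/194) = 29057*(194/3341263) = 5637058/3341263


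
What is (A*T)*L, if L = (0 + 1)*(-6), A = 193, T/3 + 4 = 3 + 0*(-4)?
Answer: 3474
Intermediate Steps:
T = -3 (T = -12 + 3*(3 + 0*(-4)) = -12 + 3*(3 + 0) = -12 + 3*3 = -12 + 9 = -3)
L = -6 (L = 1*(-6) = -6)
(A*T)*L = (193*(-3))*(-6) = -579*(-6) = 3474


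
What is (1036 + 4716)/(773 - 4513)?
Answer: -1438/935 ≈ -1.5380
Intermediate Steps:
(1036 + 4716)/(773 - 4513) = 5752/(-3740) = 5752*(-1/3740) = -1438/935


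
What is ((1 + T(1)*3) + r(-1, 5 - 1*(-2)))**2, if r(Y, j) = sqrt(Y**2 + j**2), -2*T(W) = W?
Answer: 201/4 - 5*sqrt(2) ≈ 43.179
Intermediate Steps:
T(W) = -W/2
((1 + T(1)*3) + r(-1, 5 - 1*(-2)))**2 = ((1 - 1/2*1*3) + sqrt((-1)**2 + (5 - 1*(-2))**2))**2 = ((1 - 1/2*3) + sqrt(1 + (5 + 2)**2))**2 = ((1 - 3/2) + sqrt(1 + 7**2))**2 = (-1/2 + sqrt(1 + 49))**2 = (-1/2 + sqrt(50))**2 = (-1/2 + 5*sqrt(2))**2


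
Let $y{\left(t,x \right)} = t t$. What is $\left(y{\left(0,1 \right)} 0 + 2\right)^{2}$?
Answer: $4$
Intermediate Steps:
$y{\left(t,x \right)} = t^{2}$
$\left(y{\left(0,1 \right)} 0 + 2\right)^{2} = \left(0^{2} \cdot 0 + 2\right)^{2} = \left(0 \cdot 0 + 2\right)^{2} = \left(0 + 2\right)^{2} = 2^{2} = 4$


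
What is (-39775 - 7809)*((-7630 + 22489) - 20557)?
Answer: 271133632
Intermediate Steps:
(-39775 - 7809)*((-7630 + 22489) - 20557) = -47584*(14859 - 20557) = -47584*(-5698) = 271133632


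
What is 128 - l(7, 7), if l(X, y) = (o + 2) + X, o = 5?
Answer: 114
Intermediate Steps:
l(X, y) = 7 + X (l(X, y) = (5 + 2) + X = 7 + X)
128 - l(7, 7) = 128 - (7 + 7) = 128 - 1*14 = 128 - 14 = 114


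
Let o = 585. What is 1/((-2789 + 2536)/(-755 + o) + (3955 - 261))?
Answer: 170/628233 ≈ 0.00027060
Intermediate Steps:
1/((-2789 + 2536)/(-755 + o) + (3955 - 261)) = 1/((-2789 + 2536)/(-755 + 585) + (3955 - 261)) = 1/(-253/(-170) + 3694) = 1/(-253*(-1/170) + 3694) = 1/(253/170 + 3694) = 1/(628233/170) = 170/628233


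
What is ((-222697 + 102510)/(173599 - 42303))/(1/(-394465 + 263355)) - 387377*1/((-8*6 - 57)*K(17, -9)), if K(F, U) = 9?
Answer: 7470952077121/62037360 ≈ 1.2043e+5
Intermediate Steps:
((-222697 + 102510)/(173599 - 42303))/(1/(-394465 + 263355)) - 387377*1/((-8*6 - 57)*K(17, -9)) = ((-222697 + 102510)/(173599 - 42303))/(1/(-394465 + 263355)) - 387377*1/(9*(-8*6 - 57)) = (-120187/131296)/(1/(-131110)) - 387377*1/(9*(-48 - 57)) = (-120187*1/131296)/(-1/131110) - 387377/((-105*9)) = -120187/131296*(-131110) - 387377/(-945) = 7878858785/65648 - 387377*(-1/945) = 7878858785/65648 + 387377/945 = 7470952077121/62037360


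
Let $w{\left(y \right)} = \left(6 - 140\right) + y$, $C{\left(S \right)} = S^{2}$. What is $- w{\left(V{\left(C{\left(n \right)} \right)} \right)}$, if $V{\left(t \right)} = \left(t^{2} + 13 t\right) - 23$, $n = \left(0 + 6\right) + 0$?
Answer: $-1607$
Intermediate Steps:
$n = 6$ ($n = 6 + 0 = 6$)
$V{\left(t \right)} = -23 + t^{2} + 13 t$
$w{\left(y \right)} = -134 + y$ ($w{\left(y \right)} = \left(6 - 140\right) + y = -134 + y$)
$- w{\left(V{\left(C{\left(n \right)} \right)} \right)} = - (-134 + \left(-23 + \left(6^{2}\right)^{2} + 13 \cdot 6^{2}\right)) = - (-134 + \left(-23 + 36^{2} + 13 \cdot 36\right)) = - (-134 + \left(-23 + 1296 + 468\right)) = - (-134 + 1741) = \left(-1\right) 1607 = -1607$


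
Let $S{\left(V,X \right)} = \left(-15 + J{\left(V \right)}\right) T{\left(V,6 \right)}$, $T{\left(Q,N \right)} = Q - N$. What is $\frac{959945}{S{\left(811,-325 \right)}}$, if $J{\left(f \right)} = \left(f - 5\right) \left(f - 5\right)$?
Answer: $\frac{27427}{14941283} \approx 0.0018357$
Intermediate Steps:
$J{\left(f \right)} = \left(-5 + f\right)^{2}$ ($J{\left(f \right)} = \left(-5 + f\right) \left(-5 + f\right) = \left(-5 + f\right)^{2}$)
$S{\left(V,X \right)} = \left(-15 + \left(-5 + V\right)^{2}\right) \left(-6 + V\right)$ ($S{\left(V,X \right)} = \left(-15 + \left(-5 + V\right)^{2}\right) \left(V - 6\right) = \left(-15 + \left(-5 + V\right)^{2}\right) \left(-6 + V\right)$)
$\frac{959945}{S{\left(811,-325 \right)}} = \frac{959945}{\left(-15 + \left(-5 + 811\right)^{2}\right) \left(-6 + 811\right)} = \frac{959945}{\left(-15 + 806^{2}\right) 805} = \frac{959945}{\left(-15 + 649636\right) 805} = \frac{959945}{649621 \cdot 805} = \frac{959945}{522944905} = 959945 \cdot \frac{1}{522944905} = \frac{27427}{14941283}$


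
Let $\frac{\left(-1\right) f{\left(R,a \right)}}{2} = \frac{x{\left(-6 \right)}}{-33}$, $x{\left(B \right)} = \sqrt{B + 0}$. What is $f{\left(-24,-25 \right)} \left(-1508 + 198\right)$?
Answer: $- \frac{2620 i \sqrt{6}}{33} \approx - 194.47 i$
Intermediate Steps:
$x{\left(B \right)} = \sqrt{B}$
$f{\left(R,a \right)} = \frac{2 i \sqrt{6}}{33}$ ($f{\left(R,a \right)} = - 2 \frac{\sqrt{-6}}{-33} = - 2 i \sqrt{6} \left(- \frac{1}{33}\right) = - 2 \left(- \frac{i \sqrt{6}}{33}\right) = \frac{2 i \sqrt{6}}{33}$)
$f{\left(-24,-25 \right)} \left(-1508 + 198\right) = \frac{2 i \sqrt{6}}{33} \left(-1508 + 198\right) = \frac{2 i \sqrt{6}}{33} \left(-1310\right) = - \frac{2620 i \sqrt{6}}{33}$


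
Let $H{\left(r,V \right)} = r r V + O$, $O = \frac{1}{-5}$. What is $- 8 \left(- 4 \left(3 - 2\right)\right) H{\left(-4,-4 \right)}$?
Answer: $- \frac{10272}{5} \approx -2054.4$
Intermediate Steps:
$O = - \frac{1}{5} \approx -0.2$
$H{\left(r,V \right)} = - \frac{1}{5} + V r^{2}$ ($H{\left(r,V \right)} = r r V - \frac{1}{5} = r^{2} V - \frac{1}{5} = V r^{2} - \frac{1}{5} = - \frac{1}{5} + V r^{2}$)
$- 8 \left(- 4 \left(3 - 2\right)\right) H{\left(-4,-4 \right)} = - 8 \left(- 4 \left(3 - 2\right)\right) \left(- \frac{1}{5} - 4 \left(-4\right)^{2}\right) = - 8 \left(\left(-4\right) 1\right) \left(- \frac{1}{5} - 64\right) = \left(-8\right) \left(-4\right) \left(- \frac{1}{5} - 64\right) = 32 \left(- \frac{321}{5}\right) = - \frac{10272}{5}$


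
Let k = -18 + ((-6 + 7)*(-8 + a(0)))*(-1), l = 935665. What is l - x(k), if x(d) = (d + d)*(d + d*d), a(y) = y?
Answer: 937465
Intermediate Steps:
k = -10 (k = -18 + ((-6 + 7)*(-8 + 0))*(-1) = -18 + (1*(-8))*(-1) = -18 - 8*(-1) = -18 + 8 = -10)
x(d) = 2*d*(d + d²) (x(d) = (2*d)*(d + d²) = 2*d*(d + d²))
l - x(k) = 935665 - 2*(-10)²*(1 - 10) = 935665 - 2*100*(-9) = 935665 - 1*(-1800) = 935665 + 1800 = 937465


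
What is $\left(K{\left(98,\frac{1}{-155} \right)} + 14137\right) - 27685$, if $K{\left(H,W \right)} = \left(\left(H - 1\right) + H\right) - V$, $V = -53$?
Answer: $-13300$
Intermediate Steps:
$K{\left(H,W \right)} = 52 + 2 H$ ($K{\left(H,W \right)} = \left(\left(H - 1\right) + H\right) - -53 = \left(\left(-1 + H\right) + H\right) + 53 = \left(-1 + 2 H\right) + 53 = 52 + 2 H$)
$\left(K{\left(98,\frac{1}{-155} \right)} + 14137\right) - 27685 = \left(\left(52 + 2 \cdot 98\right) + 14137\right) - 27685 = \left(\left(52 + 196\right) + 14137\right) - 27685 = \left(248 + 14137\right) - 27685 = 14385 - 27685 = -13300$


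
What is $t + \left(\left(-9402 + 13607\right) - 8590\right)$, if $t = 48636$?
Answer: $44251$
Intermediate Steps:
$t + \left(\left(-9402 + 13607\right) - 8590\right) = 48636 + \left(\left(-9402 + 13607\right) - 8590\right) = 48636 + \left(4205 - 8590\right) = 48636 - 4385 = 44251$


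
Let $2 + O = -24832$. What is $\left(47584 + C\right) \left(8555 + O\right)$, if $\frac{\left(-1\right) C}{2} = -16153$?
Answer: $-1300529310$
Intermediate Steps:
$O = -24834$ ($O = -2 - 24832 = -24834$)
$C = 32306$ ($C = \left(-2\right) \left(-16153\right) = 32306$)
$\left(47584 + C\right) \left(8555 + O\right) = \left(47584 + 32306\right) \left(8555 - 24834\right) = 79890 \left(-16279\right) = -1300529310$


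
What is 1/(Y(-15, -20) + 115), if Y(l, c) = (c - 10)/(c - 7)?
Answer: 9/1045 ≈ 0.0086124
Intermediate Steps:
Y(l, c) = (-10 + c)/(-7 + c)
1/(Y(-15, -20) + 115) = 1/((-10 - 20)/(-7 - 20) + 115) = 1/(-30/(-27) + 115) = 1/(-1/27*(-30) + 115) = 1/(10/9 + 115) = 1/(1045/9) = 9/1045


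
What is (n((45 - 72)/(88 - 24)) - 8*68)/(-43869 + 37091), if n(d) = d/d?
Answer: 543/6778 ≈ 0.080112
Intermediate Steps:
n(d) = 1
(n((45 - 72)/(88 - 24)) - 8*68)/(-43869 + 37091) = (1 - 8*68)/(-43869 + 37091) = (1 - 544)/(-6778) = -543*(-1/6778) = 543/6778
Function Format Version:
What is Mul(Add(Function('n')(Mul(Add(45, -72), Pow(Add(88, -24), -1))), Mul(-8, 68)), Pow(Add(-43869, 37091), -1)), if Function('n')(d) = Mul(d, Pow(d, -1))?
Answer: Rational(543, 6778) ≈ 0.080112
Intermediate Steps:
Function('n')(d) = 1
Mul(Add(Function('n')(Mul(Add(45, -72), Pow(Add(88, -24), -1))), Mul(-8, 68)), Pow(Add(-43869, 37091), -1)) = Mul(Add(1, Mul(-8, 68)), Pow(Add(-43869, 37091), -1)) = Mul(Add(1, -544), Pow(-6778, -1)) = Mul(-543, Rational(-1, 6778)) = Rational(543, 6778)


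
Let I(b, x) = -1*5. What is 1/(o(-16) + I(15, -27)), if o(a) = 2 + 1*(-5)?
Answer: -1/8 ≈ -0.12500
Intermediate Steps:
o(a) = -3 (o(a) = 2 - 5 = -3)
I(b, x) = -5
1/(o(-16) + I(15, -27)) = 1/(-3 - 5) = 1/(-8) = -1/8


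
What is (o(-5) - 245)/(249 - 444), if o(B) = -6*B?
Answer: 43/39 ≈ 1.1026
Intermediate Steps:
(o(-5) - 245)/(249 - 444) = (-6*(-5) - 245)/(249 - 444) = (30 - 245)/(-195) = -215*(-1/195) = 43/39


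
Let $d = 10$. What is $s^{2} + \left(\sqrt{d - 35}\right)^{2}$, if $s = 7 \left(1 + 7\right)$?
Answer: $3111$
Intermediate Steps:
$s = 56$ ($s = 7 \cdot 8 = 56$)
$s^{2} + \left(\sqrt{d - 35}\right)^{2} = 56^{2} + \left(\sqrt{10 - 35}\right)^{2} = 3136 + \left(\sqrt{-25}\right)^{2} = 3136 + \left(5 i\right)^{2} = 3136 - 25 = 3111$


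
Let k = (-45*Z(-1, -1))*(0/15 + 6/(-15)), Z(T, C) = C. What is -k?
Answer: 18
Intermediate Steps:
k = -18 (k = (-45*(-1))*(0/15 + 6/(-15)) = 45*(0*(1/15) + 6*(-1/15)) = 45*(0 - ⅖) = 45*(-⅖) = -18)
-k = -1*(-18) = 18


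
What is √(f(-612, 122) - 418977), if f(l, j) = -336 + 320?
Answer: I*√418993 ≈ 647.3*I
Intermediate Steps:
f(l, j) = -16
√(f(-612, 122) - 418977) = √(-16 - 418977) = √(-418993) = I*√418993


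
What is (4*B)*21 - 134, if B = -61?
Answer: -5258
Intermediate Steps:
(4*B)*21 - 134 = (4*(-61))*21 - 134 = -244*21 - 134 = -5124 - 134 = -5258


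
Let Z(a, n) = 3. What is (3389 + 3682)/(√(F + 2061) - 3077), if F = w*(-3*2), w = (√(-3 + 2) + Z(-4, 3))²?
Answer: 7071/(-3077 + √3*√(671 - 12*I)) ≈ -2.332 + 0.00030854*I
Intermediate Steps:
w = (3 + I)² (w = (√(-3 + 2) + 3)² = (√(-1) + 3)² = (I + 3)² = (3 + I)² ≈ 8.0 + 6.0*I)
F = -6*(3 + I)² (F = (3 + I)²*(-3*2) = (3 + I)²*(-6) = -6*(3 + I)² ≈ -48.0 - 36.0*I)
(3389 + 3682)/(√(F + 2061) - 3077) = (3389 + 3682)/(√((-48 - 36*I) + 2061) - 3077) = 7071/(√(2013 - 36*I) - 3077) = 7071/(-3077 + √(2013 - 36*I))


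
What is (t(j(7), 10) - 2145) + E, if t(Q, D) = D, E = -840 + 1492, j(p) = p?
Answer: -1483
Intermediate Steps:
E = 652
(t(j(7), 10) - 2145) + E = (10 - 2145) + 652 = -2135 + 652 = -1483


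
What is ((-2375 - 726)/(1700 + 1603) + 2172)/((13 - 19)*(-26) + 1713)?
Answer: 7171015/6173307 ≈ 1.1616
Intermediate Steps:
((-2375 - 726)/(1700 + 1603) + 2172)/((13 - 19)*(-26) + 1713) = (-3101/3303 + 2172)/(-6*(-26) + 1713) = (-3101*1/3303 + 2172)/(156 + 1713) = (-3101/3303 + 2172)/1869 = (7171015/3303)*(1/1869) = 7171015/6173307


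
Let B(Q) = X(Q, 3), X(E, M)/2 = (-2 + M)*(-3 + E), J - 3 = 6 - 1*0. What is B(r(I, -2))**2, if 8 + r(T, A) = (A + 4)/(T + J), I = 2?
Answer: 56644/121 ≈ 468.13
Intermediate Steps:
J = 9 (J = 3 + (6 - 1*0) = 3 + (6 + 0) = 3 + 6 = 9)
r(T, A) = -8 + (4 + A)/(9 + T) (r(T, A) = -8 + (A + 4)/(T + 9) = -8 + (4 + A)/(9 + T))
X(E, M) = 2*(-3 + E)*(-2 + M) (X(E, M) = 2*((-2 + M)*(-3 + E)) = 2*((-3 + E)*(-2 + M)) = 2*(-3 + E)*(-2 + M))
B(Q) = -6 + 2*Q (B(Q) = 12 - 6*3 - 4*Q + 2*Q*3 = 12 - 18 - 4*Q + 6*Q = -6 + 2*Q)
B(r(I, -2))**2 = (-6 + 2*((-68 - 2 - 8*2)/(9 + 2)))**2 = (-6 + 2*((-68 - 2 - 16)/11))**2 = (-6 + 2*((1/11)*(-86)))**2 = (-6 + 2*(-86/11))**2 = (-6 - 172/11)**2 = (-238/11)**2 = 56644/121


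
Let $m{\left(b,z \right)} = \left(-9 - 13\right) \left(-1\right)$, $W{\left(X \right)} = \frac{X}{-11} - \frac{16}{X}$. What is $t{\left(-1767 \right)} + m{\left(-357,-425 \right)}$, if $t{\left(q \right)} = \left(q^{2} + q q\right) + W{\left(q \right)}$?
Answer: $\frac{121379412665}{19437} \approx 6.2448 \cdot 10^{6}$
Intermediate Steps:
$W{\left(X \right)} = - \frac{16}{X} - \frac{X}{11}$ ($W{\left(X \right)} = X \left(- \frac{1}{11}\right) - \frac{16}{X} = - \frac{X}{11} - \frac{16}{X} = - \frac{16}{X} - \frac{X}{11}$)
$m{\left(b,z \right)} = 22$ ($m{\left(b,z \right)} = \left(-22\right) \left(-1\right) = 22$)
$t{\left(q \right)} = - \frac{16}{q} + 2 q^{2} - \frac{q}{11}$ ($t{\left(q \right)} = \left(q^{2} + q q\right) - \left(\frac{16}{q} + \frac{q}{11}\right) = \left(q^{2} + q^{2}\right) - \left(\frac{16}{q} + \frac{q}{11}\right) = 2 q^{2} - \left(\frac{16}{q} + \frac{q}{11}\right) = - \frac{16}{q} + 2 q^{2} - \frac{q}{11}$)
$t{\left(-1767 \right)} + m{\left(-357,-425 \right)} = \left(- \frac{16}{-1767} + 2 \left(-1767\right)^{2} - - \frac{1767}{11}\right) + 22 = \left(\left(-16\right) \left(- \frac{1}{1767}\right) + 2 \cdot 3122289 + \frac{1767}{11}\right) + 22 = \left(\frac{16}{1767} + 6244578 + \frac{1767}{11}\right) + 22 = \frac{121378985051}{19437} + 22 = \frac{121379412665}{19437}$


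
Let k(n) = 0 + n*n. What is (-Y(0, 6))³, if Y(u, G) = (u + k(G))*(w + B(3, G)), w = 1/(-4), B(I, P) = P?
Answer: -8869743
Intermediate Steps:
k(n) = n² (k(n) = 0 + n² = n²)
w = -¼ (w = 1*(-¼) = -¼ ≈ -0.25000)
Y(u, G) = (-¼ + G)*(u + G²) (Y(u, G) = (u + G²)*(-¼ + G) = (-¼ + G)*(u + G²))
(-Y(0, 6))³ = (-(6³ - ¼*0 - ¼*6² + 6*0))³ = (-(216 + 0 - ¼*36 + 0))³ = (-(216 + 0 - 9 + 0))³ = (-1*207)³ = (-207)³ = -8869743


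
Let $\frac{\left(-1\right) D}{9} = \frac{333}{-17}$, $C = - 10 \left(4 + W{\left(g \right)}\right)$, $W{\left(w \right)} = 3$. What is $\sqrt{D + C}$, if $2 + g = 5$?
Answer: $\frac{\sqrt{30719}}{17} \approx 10.31$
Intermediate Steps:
$g = 3$ ($g = -2 + 5 = 3$)
$C = -70$ ($C = - 10 \left(4 + 3\right) = \left(-10\right) 7 = -70$)
$D = \frac{2997}{17}$ ($D = - 9 \frac{333}{-17} = - 9 \cdot 333 \left(- \frac{1}{17}\right) = \left(-9\right) \left(- \frac{333}{17}\right) = \frac{2997}{17} \approx 176.29$)
$\sqrt{D + C} = \sqrt{\frac{2997}{17} - 70} = \sqrt{\frac{1807}{17}} = \frac{\sqrt{30719}}{17}$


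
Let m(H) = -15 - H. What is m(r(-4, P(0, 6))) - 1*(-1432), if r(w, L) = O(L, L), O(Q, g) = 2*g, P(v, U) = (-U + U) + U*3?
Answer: 1381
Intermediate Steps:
P(v, U) = 3*U (P(v, U) = 0 + 3*U = 3*U)
r(w, L) = 2*L
m(r(-4, P(0, 6))) - 1*(-1432) = (-15 - 2*3*6) - 1*(-1432) = (-15 - 2*18) + 1432 = (-15 - 1*36) + 1432 = (-15 - 36) + 1432 = -51 + 1432 = 1381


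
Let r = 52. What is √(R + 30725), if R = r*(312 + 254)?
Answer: √60157 ≈ 245.27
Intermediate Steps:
R = 29432 (R = 52*(312 + 254) = 52*566 = 29432)
√(R + 30725) = √(29432 + 30725) = √60157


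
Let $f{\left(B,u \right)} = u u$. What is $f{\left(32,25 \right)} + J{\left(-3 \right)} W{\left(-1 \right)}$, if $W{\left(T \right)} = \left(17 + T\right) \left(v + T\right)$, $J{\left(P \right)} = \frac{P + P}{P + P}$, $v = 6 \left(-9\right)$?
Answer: $-255$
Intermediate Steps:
$f{\left(B,u \right)} = u^{2}$
$v = -54$
$J{\left(P \right)} = 1$ ($J{\left(P \right)} = \frac{2 P}{2 P} = 2 P \frac{1}{2 P} = 1$)
$W{\left(T \right)} = \left(-54 + T\right) \left(17 + T\right)$ ($W{\left(T \right)} = \left(17 + T\right) \left(-54 + T\right) = \left(-54 + T\right) \left(17 + T\right)$)
$f{\left(32,25 \right)} + J{\left(-3 \right)} W{\left(-1 \right)} = 25^{2} + 1 \left(-918 + \left(-1\right)^{2} - -37\right) = 625 + 1 \left(-918 + 1 + 37\right) = 625 + 1 \left(-880\right) = 625 - 880 = -255$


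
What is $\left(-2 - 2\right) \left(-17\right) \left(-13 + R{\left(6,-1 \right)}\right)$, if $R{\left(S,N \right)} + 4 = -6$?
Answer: $-1564$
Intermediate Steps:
$R{\left(S,N \right)} = -10$ ($R{\left(S,N \right)} = -4 - 6 = -10$)
$\left(-2 - 2\right) \left(-17\right) \left(-13 + R{\left(6,-1 \right)}\right) = \left(-2 - 2\right) \left(-17\right) \left(-13 - 10\right) = \left(-2 - 2\right) \left(-17\right) \left(-23\right) = \left(-4\right) \left(-17\right) \left(-23\right) = 68 \left(-23\right) = -1564$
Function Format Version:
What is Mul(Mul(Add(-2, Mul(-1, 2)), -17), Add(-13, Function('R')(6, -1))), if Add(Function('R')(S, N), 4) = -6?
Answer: -1564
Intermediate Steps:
Function('R')(S, N) = -10 (Function('R')(S, N) = Add(-4, -6) = -10)
Mul(Mul(Add(-2, Mul(-1, 2)), -17), Add(-13, Function('R')(6, -1))) = Mul(Mul(Add(-2, Mul(-1, 2)), -17), Add(-13, -10)) = Mul(Mul(Add(-2, -2), -17), -23) = Mul(Mul(-4, -17), -23) = Mul(68, -23) = -1564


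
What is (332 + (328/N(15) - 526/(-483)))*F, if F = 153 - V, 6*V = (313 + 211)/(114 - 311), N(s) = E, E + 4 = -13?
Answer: 33379464350/693243 ≈ 48150.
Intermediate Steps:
E = -17 (E = -4 - 13 = -17)
N(s) = -17
V = -262/591 (V = ((313 + 211)/(114 - 311))/6 = (524/(-197))/6 = (524*(-1/197))/6 = (⅙)*(-524/197) = -262/591 ≈ -0.44332)
F = 90685/591 (F = 153 - 1*(-262/591) = 153 + 262/591 = 90685/591 ≈ 153.44)
(332 + (328/N(15) - 526/(-483)))*F = (332 + (328/(-17) - 526/(-483)))*(90685/591) = (332 + (328*(-1/17) - 526*(-1/483)))*(90685/591) = (332 + (-328/17 + 526/483))*(90685/591) = (332 - 149482/8211)*(90685/591) = (2576570/8211)*(90685/591) = 33379464350/693243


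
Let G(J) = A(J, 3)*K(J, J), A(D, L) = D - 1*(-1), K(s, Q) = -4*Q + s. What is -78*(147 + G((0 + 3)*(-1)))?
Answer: -10062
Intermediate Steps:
K(s, Q) = s - 4*Q
A(D, L) = 1 + D (A(D, L) = D + 1 = 1 + D)
G(J) = -3*J*(1 + J) (G(J) = (1 + J)*(J - 4*J) = (1 + J)*(-3*J) = -3*J*(1 + J))
-78*(147 + G((0 + 3)*(-1))) = -78*(147 - 3*(0 + 3)*(-1)*(1 + (0 + 3)*(-1))) = -78*(147 - 3*3*(-1)*(1 + 3*(-1))) = -78*(147 - 3*(-3)*(1 - 3)) = -78*(147 - 3*(-3)*(-2)) = -78*(147 - 18) = -78*129 = -10062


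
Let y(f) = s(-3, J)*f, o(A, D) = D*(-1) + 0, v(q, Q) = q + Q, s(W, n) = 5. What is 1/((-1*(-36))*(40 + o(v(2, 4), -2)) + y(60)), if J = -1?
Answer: 1/1812 ≈ 0.00055188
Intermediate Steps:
v(q, Q) = Q + q
o(A, D) = -D (o(A, D) = -D + 0 = -D)
y(f) = 5*f
1/((-1*(-36))*(40 + o(v(2, 4), -2)) + y(60)) = 1/((-1*(-36))*(40 - 1*(-2)) + 5*60) = 1/(36*(40 + 2) + 300) = 1/(36*42 + 300) = 1/(1512 + 300) = 1/1812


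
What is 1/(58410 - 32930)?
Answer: 1/25480 ≈ 3.9246e-5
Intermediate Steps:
1/(58410 - 32930) = 1/25480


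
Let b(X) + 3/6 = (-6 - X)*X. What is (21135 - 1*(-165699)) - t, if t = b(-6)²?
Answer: 747335/4 ≈ 1.8683e+5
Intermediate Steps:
b(X) = -½ + X*(-6 - X) (b(X) = -½ + (-6 - X)*X = -½ + X*(-6 - X))
t = ¼ (t = (-½ - 1*(-6)² - 6*(-6))² = (-½ - 1*36 + 36)² = (-½ - 36 + 36)² = (-½)² = ¼ ≈ 0.25000)
(21135 - 1*(-165699)) - t = (21135 - 1*(-165699)) - 1*¼ = (21135 + 165699) - ¼ = 186834 - ¼ = 747335/4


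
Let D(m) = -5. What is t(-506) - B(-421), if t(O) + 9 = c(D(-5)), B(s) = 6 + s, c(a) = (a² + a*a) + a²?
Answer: 481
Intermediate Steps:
c(a) = 3*a² (c(a) = (a² + a²) + a² = 2*a² + a² = 3*a²)
t(O) = 66 (t(O) = -9 + 3*(-5)² = -9 + 3*25 = -9 + 75 = 66)
t(-506) - B(-421) = 66 - (6 - 421) = 66 - 1*(-415) = 66 + 415 = 481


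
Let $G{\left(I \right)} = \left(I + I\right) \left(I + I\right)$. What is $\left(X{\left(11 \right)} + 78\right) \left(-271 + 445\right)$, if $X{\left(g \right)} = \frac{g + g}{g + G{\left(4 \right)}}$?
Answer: $\frac{340576}{25} \approx 13623.0$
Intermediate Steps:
$G{\left(I \right)} = 4 I^{2}$ ($G{\left(I \right)} = 2 I 2 I = 4 I^{2}$)
$X{\left(g \right)} = \frac{2 g}{64 + g}$ ($X{\left(g \right)} = \frac{g + g}{g + 4 \cdot 4^{2}} = \frac{2 g}{g + 4 \cdot 16} = \frac{2 g}{g + 64} = \frac{2 g}{64 + g}$)
$\left(X{\left(11 \right)} + 78\right) \left(-271 + 445\right) = \left(2 \cdot 11 \frac{1}{64 + 11} + 78\right) \left(-271 + 445\right) = \left(2 \cdot 11 \cdot \frac{1}{75} + 78\right) 174 = \left(\frac{22}{75} + 78\right) 174 = \frac{5872}{75} \cdot 174 = \frac{340576}{25}$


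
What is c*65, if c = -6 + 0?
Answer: -390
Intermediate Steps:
c = -6
c*65 = -6*65 = -390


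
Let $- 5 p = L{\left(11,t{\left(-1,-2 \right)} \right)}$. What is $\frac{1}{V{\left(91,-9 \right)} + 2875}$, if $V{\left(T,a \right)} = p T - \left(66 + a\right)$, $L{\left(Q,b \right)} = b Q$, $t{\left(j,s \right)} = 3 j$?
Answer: $\frac{5}{17093} \approx 0.00029252$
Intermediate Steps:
$L{\left(Q,b \right)} = Q b$
$p = \frac{33}{5}$ ($p = - \frac{11 \cdot 3 \left(-1\right)}{5} = - \frac{11 \left(-3\right)}{5} = \left(- \frac{1}{5}\right) \left(-33\right) = \frac{33}{5} \approx 6.6$)
$V{\left(T,a \right)} = -66 - a + \frac{33 T}{5}$ ($V{\left(T,a \right)} = \frac{33 T}{5} - \left(66 + a\right) = -66 - a + \frac{33 T}{5}$)
$\frac{1}{V{\left(91,-9 \right)} + 2875} = \frac{1}{\left(-66 - -9 + \frac{33}{5} \cdot 91\right) + 2875} = \frac{1}{\left(-66 + 9 + \frac{3003}{5}\right) + 2875} = \frac{1}{\frac{2718}{5} + 2875} = \frac{1}{\frac{17093}{5}} = \frac{5}{17093}$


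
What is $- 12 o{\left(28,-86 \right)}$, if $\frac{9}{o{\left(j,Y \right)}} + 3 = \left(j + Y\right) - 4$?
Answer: $\frac{108}{65} \approx 1.6615$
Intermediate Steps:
$o{\left(j,Y \right)} = \frac{9}{-7 + Y + j}$ ($o{\left(j,Y \right)} = \frac{9}{-3 - \left(4 - Y - j\right)} = \frac{9}{-3 + \left(-4 + Y + j\right)} = \frac{9}{-7 + Y + j}$)
$- 12 o{\left(28,-86 \right)} = - 12 \frac{9}{-7 - 86 + 28} = - 12 \frac{9}{-65} = - 12 \cdot 9 \left(- \frac{1}{65}\right) = \left(-12\right) \left(- \frac{9}{65}\right) = \frac{108}{65}$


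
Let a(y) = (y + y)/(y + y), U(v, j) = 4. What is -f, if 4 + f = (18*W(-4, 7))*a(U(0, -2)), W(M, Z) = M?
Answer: 76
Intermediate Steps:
a(y) = 1 (a(y) = (2*y)/((2*y)) = (2*y)*(1/(2*y)) = 1)
f = -76 (f = -4 + (18*(-4))*1 = -4 - 72*1 = -4 - 72 = -76)
-f = -1*(-76) = 76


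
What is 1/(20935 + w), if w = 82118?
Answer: 1/103053 ≈ 9.7037e-6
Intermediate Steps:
1/(20935 + w) = 1/(20935 + 82118) = 1/103053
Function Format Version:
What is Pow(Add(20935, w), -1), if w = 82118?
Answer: Rational(1, 103053) ≈ 9.7037e-6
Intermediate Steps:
Pow(Add(20935, w), -1) = Pow(Add(20935, 82118), -1) = Pow(103053, -1) = Rational(1, 103053)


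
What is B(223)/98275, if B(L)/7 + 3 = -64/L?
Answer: -5131/21915325 ≈ -0.00023413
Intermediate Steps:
B(L) = -21 - 448/L (B(L) = -21 + 7*(-64/L) = -21 - 448/L)
B(223)/98275 = (-21 - 448/223)/98275 = (-21 - 448*1/223)*(1/98275) = (-21 - 448/223)*(1/98275) = -5131/223*1/98275 = -5131/21915325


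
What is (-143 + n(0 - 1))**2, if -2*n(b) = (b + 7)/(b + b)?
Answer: 80089/4 ≈ 20022.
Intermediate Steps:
n(b) = -(7 + b)/(4*b) (n(b) = -(b + 7)/(2*(b + b)) = -(7 + b)/(2*(2*b)) = -(7 + b)*1/(2*b)/2 = -(7 + b)/(4*b))
(-143 + n(0 - 1))**2 = (-143 + (-7 - (0 - 1))/(4*(0 - 1)))**2 = (-143 + (1/4)*(-7 - 1*(-1))/(-1))**2 = (-143 + (1/4)*(-1)*(-7 + 1))**2 = (-143 + (1/4)*(-1)*(-6))**2 = (-143 + 3/2)**2 = (-283/2)**2 = 80089/4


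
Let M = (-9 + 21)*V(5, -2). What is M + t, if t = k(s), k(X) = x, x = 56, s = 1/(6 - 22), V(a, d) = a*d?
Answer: -64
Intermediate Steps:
M = -120 (M = (-9 + 21)*(5*(-2)) = 12*(-10) = -120)
s = -1/16 (s = 1/(-16) = -1/16 ≈ -0.062500)
k(X) = 56
t = 56
M + t = -120 + 56 = -64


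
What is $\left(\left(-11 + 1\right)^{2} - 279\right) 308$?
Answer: $-55132$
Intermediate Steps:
$\left(\left(-11 + 1\right)^{2} - 279\right) 308 = \left(\left(-10\right)^{2} - 279\right) 308 = \left(100 - 279\right) 308 = \left(-179\right) 308 = -55132$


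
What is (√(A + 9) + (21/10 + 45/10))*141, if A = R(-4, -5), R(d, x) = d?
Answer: 4653/5 + 141*√5 ≈ 1245.9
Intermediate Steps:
A = -4
(√(A + 9) + (21/10 + 45/10))*141 = (√(-4 + 9) + (21/10 + 45/10))*141 = (√5 + (21*(⅒) + 45*(⅒)))*141 = (√5 + (21/10 + 9/2))*141 = (√5 + 33/5)*141 = (33/5 + √5)*141 = 4653/5 + 141*√5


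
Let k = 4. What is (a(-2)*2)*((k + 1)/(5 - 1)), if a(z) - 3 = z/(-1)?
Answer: 25/2 ≈ 12.500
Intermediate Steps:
a(z) = 3 - z (a(z) = 3 + z/(-1) = 3 + z*(-1) = 3 - z)
(a(-2)*2)*((k + 1)/(5 - 1)) = ((3 - 1*(-2))*2)*((4 + 1)/(5 - 1)) = ((3 + 2)*2)*(5/4) = (5*2)*(5*(¼)) = 10*(5/4) = 25/2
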